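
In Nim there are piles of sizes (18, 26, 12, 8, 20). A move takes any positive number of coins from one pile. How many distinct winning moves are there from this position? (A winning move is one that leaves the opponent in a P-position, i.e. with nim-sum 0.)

Compute the nim-sum pairwise:
18 ⊕ 26 = 8
8 ⊕ 12 = 4
4 ⊕ 8 = 12
12 ⊕ 20 = 24
The overall nim-sum is X = 24. A pile of size p has a winning move iff p XOR X < p (reduce it to p XOR X).
  18: 18 XOR 24 = 10 < 18 — winning move (to 10).
  26: 26 XOR 24 = 2 < 26 — winning move (to 2).
  12: 12 XOR 24 = 20 ≥ 12 — no move.
  8: 8 XOR 24 = 16 ≥ 8 — no move.
  20: 20 XOR 24 = 12 < 20 — winning move (to 12).
That gives 3 winning moves.

3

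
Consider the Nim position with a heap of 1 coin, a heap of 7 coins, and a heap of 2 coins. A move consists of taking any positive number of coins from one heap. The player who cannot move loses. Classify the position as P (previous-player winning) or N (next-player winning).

Compute the nim-sum pairwise:
1 ⊕ 7 = 6
6 ⊕ 2 = 4
The nim-sum is 4 ≠ 0, so this is an N-position: the player to move can win.

N-position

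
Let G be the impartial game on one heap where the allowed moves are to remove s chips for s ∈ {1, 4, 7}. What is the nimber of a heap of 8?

Build the Grundy sequence with g(k) = mex{g(k−s) : s ∈ {1, 4, 7}, s ≤ k}:
g(0) = mex{} = 0
g(1) = mex{0} = 1
g(2) = mex{1} = 0
g(3) = mex{0} = 1
g(4) = mex{0,1} = 2
g(5) = mex{1,2} = 0
g(6) = mex{0} = 1
g(7) = mex{0,1} = 2
g(8) = mex{1,2} = 0
So g(8) = 0.

0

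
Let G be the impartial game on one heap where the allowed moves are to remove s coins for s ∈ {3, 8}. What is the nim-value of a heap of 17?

Compute g(0), g(1), … for moves {3, 8}:
k:     0  1  2  3  4  5  6  7  8  9 10 11 12 13 14 15 16 17
g(k):  0  0  0  1  1  1  0  0  2  1  1  0  0  0  1  1  1  0
So g(17) = 0.

0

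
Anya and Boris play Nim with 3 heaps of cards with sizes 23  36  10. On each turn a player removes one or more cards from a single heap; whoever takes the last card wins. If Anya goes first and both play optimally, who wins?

Nim-sum: 23 XOR 36 XOR 10 = 57.
The nim-sum is 57 ≠ 0, so this is an N-position: the player to move can win; Anya has a winning move.

Anya wins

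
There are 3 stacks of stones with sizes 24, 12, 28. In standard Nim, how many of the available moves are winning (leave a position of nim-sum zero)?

In binary:
  11000  (24)
  01100  (12)
  11100  (28)
  -----
  01000  (8)
The overall nim-sum is X = 8. A stack of size p has a winning move iff p XOR X < p (reduce it to p XOR X).
  24: 24 XOR 8 = 16 < 24 — winning move (to 16).
  12: 12 XOR 8 = 4 < 12 — winning move (to 4).
  28: 28 XOR 8 = 20 < 28 — winning move (to 20).
That gives 3 winning moves.

3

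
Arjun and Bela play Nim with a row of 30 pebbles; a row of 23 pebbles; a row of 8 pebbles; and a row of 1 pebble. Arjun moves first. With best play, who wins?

Bela wins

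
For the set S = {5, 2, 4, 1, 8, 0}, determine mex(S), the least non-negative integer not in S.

3

The values 0, 1, 2 are all present; 3 is the first non-negative integer missing from the set.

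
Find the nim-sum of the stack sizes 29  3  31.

1

Write each in binary and XOR column by column:
  11101  (29)
  00011  (3)
  11111  (31)
  -----
  00001  (1)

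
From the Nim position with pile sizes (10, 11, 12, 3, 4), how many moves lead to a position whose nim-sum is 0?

3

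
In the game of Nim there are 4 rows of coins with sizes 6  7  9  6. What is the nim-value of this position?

Nim-sum: 6 ^ 7 ^ 9 ^ 6 = 14.

14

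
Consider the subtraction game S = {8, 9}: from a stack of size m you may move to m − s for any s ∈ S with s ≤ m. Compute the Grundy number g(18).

Compute g(0), g(1), … for moves {8, 9}:
k:     0  1  2  3  4  5  6  7  8  9 10 11 12 13 14 15 16 17 18
g(k):  0  0  0  0  0  0  0  0  1  1  1  1  1  1  1  1  2  0  0
So g(18) = 0.

0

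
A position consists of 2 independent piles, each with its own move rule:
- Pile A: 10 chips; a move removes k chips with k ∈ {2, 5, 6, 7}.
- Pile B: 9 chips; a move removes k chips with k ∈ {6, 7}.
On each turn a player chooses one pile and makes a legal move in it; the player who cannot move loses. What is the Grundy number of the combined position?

2

Grundy values for pile A (subtraction set {2, 5, 6, 7}):
k:     0  1  2  3  4  5  6  7  8  9 10
g(k):  0  0  1  1  0  2  1  3  2  2  3
So g(10) = 3.
Grundy values for pile B (subtraction set {6, 7}):
k:     0  1  2  3  4  5  6  7  8  9
g(k):  0  0  0  0  0  0  1  1  1  1
So g(9) = 1.
The value of a disjunctive sum is the nim-sum of the parts.
Combined value = 3 XOR 1 = 2.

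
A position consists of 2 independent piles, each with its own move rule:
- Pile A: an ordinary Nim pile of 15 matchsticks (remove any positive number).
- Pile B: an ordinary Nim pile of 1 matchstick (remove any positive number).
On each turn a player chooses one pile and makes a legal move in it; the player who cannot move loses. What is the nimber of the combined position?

Pile A is a plain Nim pile of size 15, so its Grundy value is 15.
Pile B is a plain Nim pile of size 1, so its Grundy value is 1.
The value of a disjunctive sum is the nim-sum of the parts.
Combined value = 15 ⊕ 1 = 14.

14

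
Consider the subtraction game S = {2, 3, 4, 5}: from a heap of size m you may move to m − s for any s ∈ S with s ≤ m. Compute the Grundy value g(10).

1

Build the Grundy sequence with g(k) = mex{g(k−s) : s ∈ {2, 3, 4, 5}, s ≤ k}:
g(0) = mex{} = 0
g(1) = mex{} = 0
g(2) = mex{0} = 1
g(3) = mex{0} = 1
g(4) = mex{0,1} = 2
g(5) = mex{0,1} = 2
g(6) = mex{0,1,2} = 3
g(7) = mex{1,2} = 0
g(8) = mex{1,2,3} = 0
g(9) = mex{0,2,3} = 1
g(10) = mex{0,2,3} = 1
So g(10) = 1.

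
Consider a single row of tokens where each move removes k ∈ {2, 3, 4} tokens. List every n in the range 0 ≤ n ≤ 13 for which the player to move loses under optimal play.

0, 1, 6, 7, 12, 13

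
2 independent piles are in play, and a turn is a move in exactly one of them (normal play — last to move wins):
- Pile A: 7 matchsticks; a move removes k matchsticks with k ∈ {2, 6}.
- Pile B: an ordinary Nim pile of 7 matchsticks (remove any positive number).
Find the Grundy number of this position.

Build the Grundy sequence for pile A with g(k) = mex{g(k−s) : s ∈ {2, 6}, s ≤ k}:
k:     0  1  2  3  4  5  6  7
g(k):  0  0  1  1  0  0  1  1
So g(7) = 1.
Pile B is a plain Nim pile of size 7, so its Grundy value is 7.
The value of a disjunctive sum is the nim-sum of the parts.
Combined value = 1 ⊕ 7 = 6.

6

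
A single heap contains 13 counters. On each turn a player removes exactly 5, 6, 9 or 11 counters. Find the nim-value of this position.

Compute g(0), g(1), … for moves {5, 6, 9, 11}:
g(0) = mex{} = 0
g(1) = mex{} = 0
g(2) = mex{} = 0
g(3) = mex{} = 0
g(4) = mex{} = 0
g(5) = mex{0} = 1
g(6) = mex{0} = 1
g(7) = mex{0} = 1
g(8) = mex{0} = 1
g(9) = mex{0} = 1
g(10) = mex{0,1} = 2
g(11) = mex{0,1} = 2
g(12) = mex{0,1} = 2
g(13) = mex{0,1} = 2
So g(13) = 2.

2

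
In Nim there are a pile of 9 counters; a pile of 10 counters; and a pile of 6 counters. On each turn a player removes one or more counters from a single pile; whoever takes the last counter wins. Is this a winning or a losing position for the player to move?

Write each in binary and XOR column by column:
  1001  (9)
  1010  (10)
  0110  (6)
  ----
  0101  (5)
The nim-sum is 5 ≠ 0, so this is an N-position: the player to move can win.

Winning position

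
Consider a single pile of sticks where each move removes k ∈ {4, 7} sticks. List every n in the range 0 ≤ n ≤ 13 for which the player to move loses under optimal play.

0, 1, 2, 3, 11, 12, 13

Build the Grundy sequence with g(k) = mex{g(k−s) : s ∈ {4, 7}, s ≤ k}:
g(0) = mex{} = 0
g(1) = mex{} = 0
g(2) = mex{} = 0
g(3) = mex{} = 0
g(4) = mex{0} = 1
g(5) = mex{0} = 1
g(6) = mex{0} = 1
g(7) = mex{0} = 1
g(8) = mex{0,1} = 2
g(9) = mex{0,1} = 2
g(10) = mex{0,1} = 2
g(11) = mex{1} = 0
g(12) = mex{1,2} = 0
g(13) = mex{1,2} = 0
The P-positions (g = 0) in 0..13 are 0, 1, 2, 3, 11, 12, 13.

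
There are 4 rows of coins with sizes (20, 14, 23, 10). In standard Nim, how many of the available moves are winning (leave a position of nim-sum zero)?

3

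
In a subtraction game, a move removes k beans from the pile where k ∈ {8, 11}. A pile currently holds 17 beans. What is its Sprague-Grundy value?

Grundy values for subtraction set {8, 11}:
k:     0  1  2  3  4  5  6  7  8  9 10 11 12 13 14 15 16 17
g(k):  0  0  0  0  0  0  0  0  1  1  1  1  1  1  1  1  2  2
So g(17) = 2.

2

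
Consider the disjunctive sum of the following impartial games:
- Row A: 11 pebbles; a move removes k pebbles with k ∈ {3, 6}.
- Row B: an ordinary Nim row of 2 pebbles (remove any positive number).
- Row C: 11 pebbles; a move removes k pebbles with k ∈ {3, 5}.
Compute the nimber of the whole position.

3

Build the Grundy sequence for row A with g(k) = mex{g(k−s) : s ∈ {3, 6}, s ≤ k}:
g(0) = mex{} = 0
g(1) = mex{} = 0
g(2) = mex{} = 0
g(3) = mex{0} = 1
g(4) = mex{0} = 1
g(5) = mex{0} = 1
g(6) = mex{0,1} = 2
g(7) = mex{0,1} = 2
g(8) = mex{0,1} = 2
g(9) = mex{1,2} = 0
g(10) = mex{1,2} = 0
g(11) = mex{1,2} = 0
So g(11) = 0.
Row B is a plain Nim row of size 2, so its Grundy value is 2.
Build the Grundy sequence for row C with g(k) = mex{g(k−s) : s ∈ {3, 5}, s ≤ k}:
g(0) = mex{} = 0
g(1) = mex{} = 0
g(2) = mex{} = 0
g(3) = mex{0} = 1
g(4) = mex{0} = 1
g(5) = mex{0} = 1
g(6) = mex{0,1} = 2
g(7) = mex{0,1} = 2
g(8) = mex{1} = 0
g(9) = mex{1,2} = 0
g(10) = mex{1,2} = 0
g(11) = mex{0,2} = 1
So g(11) = 1.
The value of a disjunctive sum is the nim-sum of the parts.
Combined value = 0 ⊕ 2 ⊕ 1 = 3.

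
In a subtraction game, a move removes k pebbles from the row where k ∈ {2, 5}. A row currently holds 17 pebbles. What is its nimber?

1

Build the Grundy sequence with g(k) = mex{g(k−s) : s ∈ {2, 5}, s ≤ k}:
k:     0  1  2  3  4  5  6  7  8  9 10 11 12 13 14 15 16 17
g(k):  0  0  1  1  0  2  1  0  0  1  1  0  2  1  0  0  1  1
So g(17) = 1.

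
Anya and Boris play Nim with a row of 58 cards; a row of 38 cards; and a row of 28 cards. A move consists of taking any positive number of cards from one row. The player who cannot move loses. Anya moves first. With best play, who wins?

Bitwise XOR of the heap sizes:
  111010  (58)
  100110  (38)
  011100  (28)
  ------
  000000  (0)
The nim-sum is 0, so this is a P-position: the player to move is in a losing position under optimal play; Anya is about to move from it and so loses — Boris wins.

Boris wins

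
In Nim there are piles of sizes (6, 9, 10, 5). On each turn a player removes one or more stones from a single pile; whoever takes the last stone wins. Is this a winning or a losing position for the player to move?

Losing position

Nim-sum: 6 XOR 9 XOR 10 XOR 5 = 0.
The nim-sum is 0, so this is a P-position: the player to move is in a losing position under optimal play.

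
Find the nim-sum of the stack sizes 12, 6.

Nim-sum: 12 XOR 6 = 10.

10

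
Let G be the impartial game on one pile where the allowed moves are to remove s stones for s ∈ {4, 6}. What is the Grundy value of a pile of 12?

Build the Grundy sequence with g(k) = mex{g(k−s) : s ∈ {4, 6}, s ≤ k}:
g(0) = mex{} = 0
g(1) = mex{} = 0
g(2) = mex{} = 0
g(3) = mex{} = 0
g(4) = mex{0} = 1
g(5) = mex{0} = 1
g(6) = mex{0} = 1
g(7) = mex{0} = 1
g(8) = mex{0,1} = 2
g(9) = mex{0,1} = 2
g(10) = mex{1} = 0
g(11) = mex{1} = 0
g(12) = mex{1,2} = 0
So g(12) = 0.

0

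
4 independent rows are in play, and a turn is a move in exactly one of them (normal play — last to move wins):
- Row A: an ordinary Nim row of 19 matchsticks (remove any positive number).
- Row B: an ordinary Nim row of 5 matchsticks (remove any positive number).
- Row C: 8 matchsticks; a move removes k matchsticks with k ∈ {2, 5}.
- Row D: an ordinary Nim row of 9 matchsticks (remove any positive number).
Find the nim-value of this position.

31

Row A is a plain Nim row of size 19, so its Grundy value is 19.
Row B is a plain Nim row of size 5, so its Grundy value is 5.
Grundy values for row C (subtraction set {2, 5}):
g(0) = mex{} = 0
g(1) = mex{} = 0
g(2) = mex{0} = 1
g(3) = mex{0} = 1
g(4) = mex{1} = 0
g(5) = mex{0,1} = 2
g(6) = mex{0} = 1
g(7) = mex{1,2} = 0
g(8) = mex{1} = 0
So g(8) = 0.
Row D is a plain Nim row of size 9, so its Grundy value is 9.
The value of a disjunctive sum is the nim-sum of the parts.
Combined value = 19 ⊕ 5 ⊕ 0 ⊕ 9 = 31.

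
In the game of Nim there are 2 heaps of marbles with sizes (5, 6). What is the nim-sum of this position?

3

In binary:
  101  (5)
  110  (6)
  ---
  011  (3)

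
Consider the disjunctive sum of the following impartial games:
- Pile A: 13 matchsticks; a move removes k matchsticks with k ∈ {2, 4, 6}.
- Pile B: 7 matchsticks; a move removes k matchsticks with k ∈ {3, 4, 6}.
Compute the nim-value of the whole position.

0

Build the Grundy sequence for pile A with g(k) = mex{g(k−s) : s ∈ {2, 4, 6}, s ≤ k}:
k:     0  1  2  3  4  5  6  7  8  9 10 11 12 13
g(k):  0  0  1  1  2  2  3  3  0  0  1  1  2  2
So g(13) = 2.
Grundy values for pile B (subtraction set {3, 4, 6}):
g(0) = mex{} = 0
g(1) = mex{} = 0
g(2) = mex{} = 0
g(3) = mex{0} = 1
g(4) = mex{0} = 1
g(5) = mex{0} = 1
g(6) = mex{0,1} = 2
g(7) = mex{0,1} = 2
So g(7) = 2.
The value of a disjunctive sum is the nim-sum of the parts.
Combined value = 2 ⊕ 2 = 0.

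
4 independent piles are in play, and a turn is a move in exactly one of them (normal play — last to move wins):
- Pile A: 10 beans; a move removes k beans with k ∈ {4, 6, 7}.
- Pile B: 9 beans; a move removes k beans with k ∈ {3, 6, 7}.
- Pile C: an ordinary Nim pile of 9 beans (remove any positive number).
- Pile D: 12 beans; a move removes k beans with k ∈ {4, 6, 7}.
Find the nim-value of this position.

8

Build the Grundy sequence for pile A with g(k) = mex{g(k−s) : s ∈ {4, 6, 7}, s ≤ k}:
k:     0  1  2  3  4  5  6  7  8  9 10
g(k):  0  0  0  0  1  1  1  1  2  2  2
So g(10) = 2.
For pile B, compute g(0), g(1), … with moves {3, 6, 7}:
g(0) = mex{} = 0
g(1) = mex{} = 0
g(2) = mex{} = 0
g(3) = mex{0} = 1
g(4) = mex{0} = 1
g(5) = mex{0} = 1
g(6) = mex{0,1} = 2
g(7) = mex{0,1} = 2
g(8) = mex{0,1} = 2
g(9) = mex{0,1,2} = 3
So g(9) = 3.
Pile C is a plain Nim pile of size 9, so its Grundy value is 9.
For pile D, compute g(0), g(1), … with moves {4, 6, 7}:
k:     0  1  2  3  4  5  6  7  8  9 10 11 12
g(k):  0  0  0  0  1  1  1  1  2  2  2  0  0
So g(12) = 0.
The value of a disjunctive sum is the nim-sum of the parts.
Combined value = 2 XOR 3 XOR 9 XOR 0 = 8.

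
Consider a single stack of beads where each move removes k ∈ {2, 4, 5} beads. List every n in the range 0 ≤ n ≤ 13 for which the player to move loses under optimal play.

0, 1, 7, 8

Grundy values for subtraction set {2, 4, 5}:
g(0) = mex{} = 0
g(1) = mex{} = 0
g(2) = mex{0} = 1
g(3) = mex{0} = 1
g(4) = mex{0,1} = 2
g(5) = mex{0,1} = 2
g(6) = mex{0,1,2} = 3
g(7) = mex{1,2} = 0
g(8) = mex{1,2,3} = 0
g(9) = mex{0,2} = 1
g(10) = mex{0,2,3} = 1
g(11) = mex{0,1,3} = 2
g(12) = mex{0,1} = 2
g(13) = mex{0,1,2} = 3
The P-positions (g = 0) in 0..13 are 0, 1, 7, 8.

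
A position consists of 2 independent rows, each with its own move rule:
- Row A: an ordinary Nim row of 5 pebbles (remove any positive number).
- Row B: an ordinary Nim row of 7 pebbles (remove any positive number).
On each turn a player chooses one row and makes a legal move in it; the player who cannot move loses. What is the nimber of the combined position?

2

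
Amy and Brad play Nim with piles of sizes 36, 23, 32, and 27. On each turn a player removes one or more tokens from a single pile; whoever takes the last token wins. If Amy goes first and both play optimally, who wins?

Amy wins

Nim-sum: 36 ⊕ 23 ⊕ 32 ⊕ 27 = 8.
The nim-sum is 8 ≠ 0, so this is an N-position: the player to move can win; Amy has a winning move.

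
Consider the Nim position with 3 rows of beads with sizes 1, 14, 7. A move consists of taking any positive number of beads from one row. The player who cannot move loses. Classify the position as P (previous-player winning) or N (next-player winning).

N-position

Bitwise XOR of the heap sizes:
  0001  (1)
  1110  (14)
  0111  (7)
  ----
  1000  (8)
The nim-sum is 8 ≠ 0, so this is an N-position: the player to move can win.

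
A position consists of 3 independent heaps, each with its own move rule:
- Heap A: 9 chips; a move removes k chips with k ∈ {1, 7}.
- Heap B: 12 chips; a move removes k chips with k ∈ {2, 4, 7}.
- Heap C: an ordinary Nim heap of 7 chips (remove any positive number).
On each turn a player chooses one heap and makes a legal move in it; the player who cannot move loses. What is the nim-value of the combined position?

6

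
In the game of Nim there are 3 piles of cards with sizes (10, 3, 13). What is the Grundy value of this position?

4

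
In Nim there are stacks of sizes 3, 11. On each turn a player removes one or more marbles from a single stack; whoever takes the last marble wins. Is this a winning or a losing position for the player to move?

Winning position

In binary:
  0011  (3)
  1011  (11)
  ----
  1000  (8)
The nim-sum is 8 ≠ 0, so this is an N-position: the player to move can win.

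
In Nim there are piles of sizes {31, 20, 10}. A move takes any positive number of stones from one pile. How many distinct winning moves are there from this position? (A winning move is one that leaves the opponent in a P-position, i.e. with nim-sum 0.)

1

In binary:
  11111  (31)
  10100  (20)
  01010  (10)
  -----
  00001  (1)
The overall nim-sum is X = 1. A pile of size p has a winning move iff p XOR X < p (reduce it to p XOR X).
  31: 31 XOR 1 = 30 < 31 — winning move (to 30).
  20: 20 XOR 1 = 21 ≥ 20 — no move.
  10: 10 XOR 1 = 11 ≥ 10 — no move.
That gives 1 winning move.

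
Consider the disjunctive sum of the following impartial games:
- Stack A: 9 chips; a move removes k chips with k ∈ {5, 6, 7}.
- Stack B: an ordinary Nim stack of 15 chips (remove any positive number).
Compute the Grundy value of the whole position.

14

Grundy values for stack A (subtraction set {5, 6, 7}):
g(0) = mex{} = 0
g(1) = mex{} = 0
g(2) = mex{} = 0
g(3) = mex{} = 0
g(4) = mex{} = 0
g(5) = mex{0} = 1
g(6) = mex{0} = 1
g(7) = mex{0} = 1
g(8) = mex{0} = 1
g(9) = mex{0} = 1
So g(9) = 1.
Stack B is a plain Nim stack of size 15, so its Grundy value is 15.
The value of a disjunctive sum is the nim-sum of the parts.
Combined value = 1 XOR 15 = 14.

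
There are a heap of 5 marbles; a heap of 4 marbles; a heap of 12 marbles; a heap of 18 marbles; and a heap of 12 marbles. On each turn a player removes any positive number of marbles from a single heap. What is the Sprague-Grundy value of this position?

19

Compute the nim-sum pairwise:
5 ⊕ 4 = 1
1 ⊕ 12 = 13
13 ⊕ 18 = 31
31 ⊕ 12 = 19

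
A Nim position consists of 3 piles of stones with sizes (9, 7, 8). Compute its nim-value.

6

Write each in binary and XOR column by column:
  1001  (9)
  0111  (7)
  1000  (8)
  ----
  0110  (6)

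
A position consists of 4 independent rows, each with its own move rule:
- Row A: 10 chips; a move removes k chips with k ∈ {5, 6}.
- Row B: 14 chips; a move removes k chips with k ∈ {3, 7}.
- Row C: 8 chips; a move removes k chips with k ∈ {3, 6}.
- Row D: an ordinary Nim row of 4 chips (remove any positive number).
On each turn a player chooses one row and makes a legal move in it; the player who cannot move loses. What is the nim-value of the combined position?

Grundy values for row A (subtraction set {5, 6}):
g(0) = mex{} = 0
g(1) = mex{} = 0
g(2) = mex{} = 0
g(3) = mex{} = 0
g(4) = mex{} = 0
g(5) = mex{0} = 1
g(6) = mex{0} = 1
g(7) = mex{0} = 1
g(8) = mex{0} = 1
g(9) = mex{0} = 1
g(10) = mex{0,1} = 2
So g(10) = 2.
For row B, compute g(0), g(1), … with moves {3, 7}:
k:     0  1  2  3  4  5  6  7  8  9 10 11 12 13 14
g(k):  0  0  0  1  1  1  0  2  2  1  0  0  0  1  1
So g(14) = 1.
For row C, compute g(0), g(1), … with moves {3, 6}:
k:     0  1  2  3  4  5  6  7  8
g(k):  0  0  0  1  1  1  2  2  2
So g(8) = 2.
Row D is a plain Nim row of size 4, so its Grundy value is 4.
By the Sprague-Grundy theorem, the Grundy value of a sum of independent games is the XOR of the component values.
Combined value = 2 ⊕ 1 ⊕ 2 ⊕ 4 = 5.

5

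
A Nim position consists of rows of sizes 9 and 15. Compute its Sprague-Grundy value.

In binary:
  1001  (9)
  1111  (15)
  ----
  0110  (6)

6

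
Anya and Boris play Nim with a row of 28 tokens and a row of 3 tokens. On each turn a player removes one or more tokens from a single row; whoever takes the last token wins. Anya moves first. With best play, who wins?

Anya wins

Nim-sum: 28 ⊕ 3 = 31.
The nim-sum is 31 ≠ 0, so this is an N-position: the player to move can win; Anya has a winning move.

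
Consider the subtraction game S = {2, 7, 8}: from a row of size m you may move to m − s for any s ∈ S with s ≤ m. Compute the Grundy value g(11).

Build the Grundy sequence with g(k) = mex{g(k−s) : s ∈ {2, 7, 8}, s ≤ k}:
g(0) = mex{} = 0
g(1) = mex{} = 0
g(2) = mex{0} = 1
g(3) = mex{0} = 1
g(4) = mex{1} = 0
g(5) = mex{1} = 0
g(6) = mex{0} = 1
g(7) = mex{0} = 1
g(8) = mex{0,1} = 2
g(9) = mex{0,1} = 2
g(10) = mex{1,2} = 0
g(11) = mex{0,1,2} = 3
So g(11) = 3.

3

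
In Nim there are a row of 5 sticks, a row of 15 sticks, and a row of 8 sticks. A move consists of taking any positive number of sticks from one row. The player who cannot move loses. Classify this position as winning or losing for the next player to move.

Winning position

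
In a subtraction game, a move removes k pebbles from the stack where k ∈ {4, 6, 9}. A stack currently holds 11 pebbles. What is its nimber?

2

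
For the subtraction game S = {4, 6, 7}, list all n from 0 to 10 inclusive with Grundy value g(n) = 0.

Grundy values for subtraction set {4, 6, 7}:
k:     0  1  2  3  4  5  6  7  8  9 10
g(k):  0  0  0  0  1  1  1  1  2  2  2
The P-positions (g = 0) in 0..10 are 0, 1, 2, 3.

0, 1, 2, 3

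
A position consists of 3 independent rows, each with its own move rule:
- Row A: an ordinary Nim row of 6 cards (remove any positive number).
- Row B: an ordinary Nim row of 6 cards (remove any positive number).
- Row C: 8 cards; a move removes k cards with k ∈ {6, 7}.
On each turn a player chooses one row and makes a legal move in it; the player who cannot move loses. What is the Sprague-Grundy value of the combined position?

Row A is a plain Nim row of size 6, so its Grundy value is 6.
Row B is a plain Nim row of size 6, so its Grundy value is 6.
Grundy values for row C (subtraction set {6, 7}):
g(0) = mex{} = 0
g(1) = mex{} = 0
g(2) = mex{} = 0
g(3) = mex{} = 0
g(4) = mex{} = 0
g(5) = mex{} = 0
g(6) = mex{0} = 1
g(7) = mex{0} = 1
g(8) = mex{0} = 1
So g(8) = 1.
The value of a disjunctive sum is the nim-sum of the parts.
Combined value = 6 XOR 6 XOR 1 = 1.

1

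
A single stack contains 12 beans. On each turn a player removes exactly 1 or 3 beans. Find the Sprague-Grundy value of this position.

0

Grundy values for subtraction set {1, 3}:
k:     0  1  2  3  4  5  6  7  8  9 10 11 12
g(k):  0  1  0  1  0  1  0  1  0  1  0  1  0
So g(12) = 0.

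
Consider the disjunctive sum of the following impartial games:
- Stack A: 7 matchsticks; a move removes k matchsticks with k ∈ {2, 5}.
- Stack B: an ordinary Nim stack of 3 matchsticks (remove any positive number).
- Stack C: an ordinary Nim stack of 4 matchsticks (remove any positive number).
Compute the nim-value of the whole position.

7

Grundy values for stack A (subtraction set {2, 5}):
g(0) = mex{} = 0
g(1) = mex{} = 0
g(2) = mex{0} = 1
g(3) = mex{0} = 1
g(4) = mex{1} = 0
g(5) = mex{0,1} = 2
g(6) = mex{0} = 1
g(7) = mex{1,2} = 0
So g(7) = 0.
Stack B is a plain Nim stack of size 3, so its Grundy value is 3.
Stack C is a plain Nim stack of size 4, so its Grundy value is 4.
By the Sprague-Grundy theorem, the Grundy value of a sum of independent games is the XOR of the component values.
Combined value = 0 XOR 3 XOR 4 = 7.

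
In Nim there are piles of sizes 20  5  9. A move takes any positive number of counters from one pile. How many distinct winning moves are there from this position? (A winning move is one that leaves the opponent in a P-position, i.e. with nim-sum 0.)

Compute the nim-sum pairwise:
20 XOR 5 = 17
17 XOR 9 = 24
The overall nim-sum is X = 24. A pile of size p has a winning move iff p XOR X < p (reduce it to p XOR X).
  20: 20 XOR 24 = 12 < 20 — winning move (to 12).
  5: 5 XOR 24 = 29 ≥ 5 — no move.
  9: 9 XOR 24 = 17 ≥ 9 — no move.
That gives 1 winning move.

1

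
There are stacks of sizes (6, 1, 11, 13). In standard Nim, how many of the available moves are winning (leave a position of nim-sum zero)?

3

In binary:
  0110  (6)
  0001  (1)
  1011  (11)
  1101  (13)
  ----
  0001  (1)
The overall nim-sum is X = 1. A stack of size p has a winning move iff p XOR X < p (reduce it to p XOR X).
  6: 6 XOR 1 = 7 ≥ 6 — no move.
  1: 1 XOR 1 = 0 < 1 — winning move (to 0).
  11: 11 XOR 1 = 10 < 11 — winning move (to 10).
  13: 13 XOR 1 = 12 < 13 — winning move (to 12).
That gives 3 winning moves.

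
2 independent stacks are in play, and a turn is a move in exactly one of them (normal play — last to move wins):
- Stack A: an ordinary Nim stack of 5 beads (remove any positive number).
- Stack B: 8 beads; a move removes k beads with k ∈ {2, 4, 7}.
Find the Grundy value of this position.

4

Stack A is a plain Nim stack of size 5, so its Grundy value is 5.
Build the Grundy sequence for stack B with g(k) = mex{g(k−s) : s ∈ {2, 4, 7}, s ≤ k}:
k:     0  1  2  3  4  5  6  7  8
g(k):  0  0  1  1  2  2  0  3  1
So g(8) = 1.
By the Sprague-Grundy theorem, the Grundy value of a sum of independent games is the XOR of the component values.
Combined value = 5 ⊕ 1 = 4.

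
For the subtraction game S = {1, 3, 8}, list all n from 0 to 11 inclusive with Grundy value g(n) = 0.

0, 2, 4, 6, 11

Compute g(0), g(1), … for moves {1, 3, 8}:
g(0) = mex{} = 0
g(1) = mex{0} = 1
g(2) = mex{1} = 0
g(3) = mex{0} = 1
g(4) = mex{1} = 0
g(5) = mex{0} = 1
g(6) = mex{1} = 0
g(7) = mex{0} = 1
g(8) = mex{0,1} = 2
g(9) = mex{0,1,2} = 3
g(10) = mex{0,1,3} = 2
g(11) = mex{1,2} = 0
The P-positions (g = 0) in 0..11 are 0, 2, 4, 6, 11.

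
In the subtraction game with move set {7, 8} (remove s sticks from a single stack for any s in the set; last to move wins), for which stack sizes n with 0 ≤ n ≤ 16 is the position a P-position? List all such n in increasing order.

0, 1, 2, 3, 4, 5, 6, 15, 16

Grundy values for subtraction set {7, 8}:
k:     0  1  2  3  4  5  6  7  8  9 10 11 12 13 14 15 16
g(k):  0  0  0  0  0  0  0  1  1  1  1  1  1  1  2  0  0
The P-positions (g = 0) in 0..16 are 0, 1, 2, 3, 4, 5, 6, 15, 16.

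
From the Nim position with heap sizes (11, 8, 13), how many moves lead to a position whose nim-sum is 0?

3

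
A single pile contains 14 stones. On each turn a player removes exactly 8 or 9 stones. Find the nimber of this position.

1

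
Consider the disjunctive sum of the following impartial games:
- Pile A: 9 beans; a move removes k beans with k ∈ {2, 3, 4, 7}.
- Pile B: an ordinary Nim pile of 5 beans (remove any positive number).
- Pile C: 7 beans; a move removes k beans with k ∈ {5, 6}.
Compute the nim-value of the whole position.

For pile A, compute g(0), g(1), … with moves {2, 3, 4, 7}:
g(0) = mex{} = 0
g(1) = mex{} = 0
g(2) = mex{0} = 1
g(3) = mex{0} = 1
g(4) = mex{0,1} = 2
g(5) = mex{0,1} = 2
g(6) = mex{1,2} = 0
g(7) = mex{0,1,2} = 3
g(8) = mex{0,2} = 1
g(9) = mex{0,1,2,3} = 4
So g(9) = 4.
Pile B is a plain Nim pile of size 5, so its Grundy value is 5.
Grundy values for pile C (subtraction set {5, 6}):
k:     0  1  2  3  4  5  6  7
g(k):  0  0  0  0  0  1  1  1
So g(7) = 1.
By the Sprague-Grundy theorem, the Grundy value of a sum of independent games is the XOR of the component values.
Combined value = 4 XOR 5 XOR 1 = 0.

0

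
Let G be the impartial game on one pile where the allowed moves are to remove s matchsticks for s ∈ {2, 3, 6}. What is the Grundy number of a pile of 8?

2

Grundy values for subtraction set {2, 3, 6}:
g(0) = mex{} = 0
g(1) = mex{} = 0
g(2) = mex{0} = 1
g(3) = mex{0} = 1
g(4) = mex{0,1} = 2
g(5) = mex{1} = 0
g(6) = mex{0,1,2} = 3
g(7) = mex{0,2} = 1
g(8) = mex{0,1,3} = 2
So g(8) = 2.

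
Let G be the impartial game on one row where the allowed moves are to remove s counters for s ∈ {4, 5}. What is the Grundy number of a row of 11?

Grundy values for subtraction set {4, 5}:
k:     0  1  2  3  4  5  6  7  8  9 10 11
g(k):  0  0  0  0  1  1  1  1  2  0  0  0
So g(11) = 0.

0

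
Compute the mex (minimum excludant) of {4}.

0 is not in the set, so the mex is 0.

0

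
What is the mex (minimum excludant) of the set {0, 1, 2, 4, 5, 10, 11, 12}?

3

The values 0, 1, 2 are all present; 3 is the first non-negative integer missing from the set.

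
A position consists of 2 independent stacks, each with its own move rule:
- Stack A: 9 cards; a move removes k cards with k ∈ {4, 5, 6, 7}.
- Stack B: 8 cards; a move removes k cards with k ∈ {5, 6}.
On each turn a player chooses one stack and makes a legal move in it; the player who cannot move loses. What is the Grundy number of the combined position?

3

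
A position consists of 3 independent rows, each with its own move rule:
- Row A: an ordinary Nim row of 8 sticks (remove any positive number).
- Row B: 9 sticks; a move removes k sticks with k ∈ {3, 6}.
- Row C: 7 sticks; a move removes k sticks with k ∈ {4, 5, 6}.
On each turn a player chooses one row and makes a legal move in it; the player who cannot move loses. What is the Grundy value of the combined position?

9

Row A is a plain Nim row of size 8, so its Grundy value is 8.
Build the Grundy sequence for row B with g(k) = mex{g(k−s) : s ∈ {3, 6}, s ≤ k}:
g(0) = mex{} = 0
g(1) = mex{} = 0
g(2) = mex{} = 0
g(3) = mex{0} = 1
g(4) = mex{0} = 1
g(5) = mex{0} = 1
g(6) = mex{0,1} = 2
g(7) = mex{0,1} = 2
g(8) = mex{0,1} = 2
g(9) = mex{1,2} = 0
So g(9) = 0.
Grundy values for row C (subtraction set {4, 5, 6}):
g(0) = mex{} = 0
g(1) = mex{} = 0
g(2) = mex{} = 0
g(3) = mex{} = 0
g(4) = mex{0} = 1
g(5) = mex{0} = 1
g(6) = mex{0} = 1
g(7) = mex{0} = 1
So g(7) = 1.
By the Sprague-Grundy theorem, the Grundy value of a sum of independent games is the XOR of the component values.
Combined value = 8 XOR 0 XOR 1 = 9.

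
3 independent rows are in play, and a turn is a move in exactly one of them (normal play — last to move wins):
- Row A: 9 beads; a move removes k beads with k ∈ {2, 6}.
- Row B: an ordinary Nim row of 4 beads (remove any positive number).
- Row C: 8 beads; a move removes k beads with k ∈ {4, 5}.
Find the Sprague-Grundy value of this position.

6

For row A, compute g(0), g(1), … with moves {2, 6}:
k:     0  1  2  3  4  5  6  7  8  9
g(k):  0  0  1  1  0  0  1  1  0  0
So g(9) = 0.
Row B is a plain Nim row of size 4, so its Grundy value is 4.
Build the Grundy sequence for row C with g(k) = mex{g(k−s) : s ∈ {4, 5}, s ≤ k}:
k:     0  1  2  3  4  5  6  7  8
g(k):  0  0  0  0  1  1  1  1  2
So g(8) = 2.
By the Sprague-Grundy theorem, the Grundy value of a sum of independent games is the XOR of the component values.
Combined value = 0 XOR 4 XOR 2 = 6.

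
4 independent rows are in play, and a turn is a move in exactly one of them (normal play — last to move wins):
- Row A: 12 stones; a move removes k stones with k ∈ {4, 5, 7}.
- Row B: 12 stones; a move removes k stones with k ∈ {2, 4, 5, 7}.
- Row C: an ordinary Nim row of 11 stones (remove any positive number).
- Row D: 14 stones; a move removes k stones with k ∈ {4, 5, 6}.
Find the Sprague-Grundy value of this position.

11

Grundy values for row A (subtraction set {4, 5, 7}):
k:     0  1  2  3  4  5  6  7  8  9 10 11 12
g(k):  0  0  0  0  1  1  1  1  2  2  2  0  0
So g(12) = 0.
Grundy values for row B (subtraction set {2, 4, 5, 7}):
g(0) = mex{} = 0
g(1) = mex{} = 0
g(2) = mex{0} = 1
g(3) = mex{0} = 1
g(4) = mex{0,1} = 2
g(5) = mex{0,1} = 2
g(6) = mex{0,1,2} = 3
g(7) = mex{0,1,2} = 3
g(8) = mex{0,1,2,3} = 4
g(9) = mex{1,2,3} = 0
g(10) = mex{1,2,3,4} = 0
g(11) = mex{0,2,3} = 1
g(12) = mex{0,2,3,4} = 1
So g(12) = 1.
Row C is a plain Nim row of size 11, so its Grundy value is 11.
For row D, compute g(0), g(1), … with moves {4, 5, 6}:
g(0) = mex{} = 0
g(1) = mex{} = 0
g(2) = mex{} = 0
g(3) = mex{} = 0
g(4) = mex{0} = 1
g(5) = mex{0} = 1
g(6) = mex{0} = 1
g(7) = mex{0} = 1
g(8) = mex{0,1} = 2
g(9) = mex{0,1} = 2
g(10) = mex{1} = 0
g(11) = mex{1} = 0
g(12) = mex{1,2} = 0
g(13) = mex{1,2} = 0
g(14) = mex{0,2} = 1
So g(14) = 1.
By the Sprague-Grundy theorem, the Grundy value of a sum of independent games is the XOR of the component values.
Combined value = 0 ⊕ 1 ⊕ 11 ⊕ 1 = 11.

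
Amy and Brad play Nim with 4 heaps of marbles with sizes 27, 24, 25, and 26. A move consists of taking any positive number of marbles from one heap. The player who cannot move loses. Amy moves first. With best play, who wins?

Brad wins

Nim-sum: 27 ⊕ 24 ⊕ 25 ⊕ 26 = 0.
The nim-sum is 0, so this is a P-position: the player to move is in a losing position under optimal play; Amy is about to move from it and so loses — Brad wins.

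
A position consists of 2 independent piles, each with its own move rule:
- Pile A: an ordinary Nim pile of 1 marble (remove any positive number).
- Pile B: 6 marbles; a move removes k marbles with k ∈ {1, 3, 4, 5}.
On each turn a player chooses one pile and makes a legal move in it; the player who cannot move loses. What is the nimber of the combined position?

Pile A is a plain Nim pile of size 1, so its Grundy value is 1.
Grundy values for pile B (subtraction set {1, 3, 4, 5}):
k:     0  1  2  3  4  5  6
g(k):  0  1  0  1  2  3  2
So g(6) = 2.
By the Sprague-Grundy theorem, the Grundy value of a sum of independent games is the XOR of the component values.
Combined value = 1 XOR 2 = 3.

3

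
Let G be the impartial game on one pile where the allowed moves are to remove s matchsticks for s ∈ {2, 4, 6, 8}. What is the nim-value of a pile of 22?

1

Build the Grundy sequence with g(k) = mex{g(k−s) : s ∈ {2, 4, 6, 8}, s ≤ k}:
k:     0  1  2  3  4  5  6  7  8  9 10 11 12 13 14 15 16 17 18 19 20 21 22
g(k):  0  0  1  1  2  2  3  3  4  4  0  0  1  1  2  2  3  3  4  4  0  0  1
So g(22) = 1.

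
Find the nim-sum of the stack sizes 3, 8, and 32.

43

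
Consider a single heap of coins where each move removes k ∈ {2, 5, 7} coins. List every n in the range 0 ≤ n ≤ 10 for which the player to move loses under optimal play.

Build the Grundy sequence with g(k) = mex{g(k−s) : s ∈ {2, 5, 7}, s ≤ k}:
k:     0  1  2  3  4  5  6  7  8  9 10
g(k):  0  0  1  1  0  2  1  3  2  2  0
The P-positions (g = 0) in 0..10 are 0, 1, 4, 10.

0, 1, 4, 10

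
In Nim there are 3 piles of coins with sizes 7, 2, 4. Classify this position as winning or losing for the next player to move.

Winning position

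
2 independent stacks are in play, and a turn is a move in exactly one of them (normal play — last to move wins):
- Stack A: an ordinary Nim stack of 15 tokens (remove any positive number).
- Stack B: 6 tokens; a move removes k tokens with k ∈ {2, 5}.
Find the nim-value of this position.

14

Stack A is a plain Nim stack of size 15, so its Grundy value is 15.
Grundy values for stack B (subtraction set {2, 5}):
g(0) = mex{} = 0
g(1) = mex{} = 0
g(2) = mex{0} = 1
g(3) = mex{0} = 1
g(4) = mex{1} = 0
g(5) = mex{0,1} = 2
g(6) = mex{0} = 1
So g(6) = 1.
By the Sprague-Grundy theorem, the Grundy value of a sum of independent games is the XOR of the component values.
Combined value = 15 XOR 1 = 14.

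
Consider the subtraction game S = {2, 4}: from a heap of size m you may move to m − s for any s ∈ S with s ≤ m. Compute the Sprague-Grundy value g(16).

Compute g(0), g(1), … for moves {2, 4}:
k:     0  1  2  3  4  5  6  7  8  9 10 11 12 13 14 15 16
g(k):  0  0  1  1  2  2  0  0  1  1  2  2  0  0  1  1  2
So g(16) = 2.

2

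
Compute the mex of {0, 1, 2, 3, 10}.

The values 0, 1, 2, 3 are all present; 4 is the first non-negative integer missing from the set.

4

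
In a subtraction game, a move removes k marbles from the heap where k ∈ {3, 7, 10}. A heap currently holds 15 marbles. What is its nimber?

Grundy values for subtraction set {3, 7, 10}:
k:     0  1  2  3  4  5  6  7  8  9 10 11 12 13 14 15
g(k):  0  0  0  1  1  1  0  2  2  1  3  3  2  2  0  0
So g(15) = 0.

0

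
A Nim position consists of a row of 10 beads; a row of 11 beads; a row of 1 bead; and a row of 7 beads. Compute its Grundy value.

7

Write each in binary and XOR column by column:
  1010  (10)
  1011  (11)
  0001  (1)
  0111  (7)
  ----
  0111  (7)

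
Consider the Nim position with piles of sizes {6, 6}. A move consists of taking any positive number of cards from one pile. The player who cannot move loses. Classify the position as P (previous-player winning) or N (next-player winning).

P-position

Bitwise XOR of the heap sizes:
  110  (6)
  110  (6)
  ---
  000  (0)
The nim-sum is 0, so this is a P-position: the player to move is in a losing position under optimal play.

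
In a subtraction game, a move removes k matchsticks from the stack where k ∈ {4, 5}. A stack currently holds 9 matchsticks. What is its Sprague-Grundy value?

0

Build the Grundy sequence with g(k) = mex{g(k−s) : s ∈ {4, 5}, s ≤ k}:
g(0) = mex{} = 0
g(1) = mex{} = 0
g(2) = mex{} = 0
g(3) = mex{} = 0
g(4) = mex{0} = 1
g(5) = mex{0} = 1
g(6) = mex{0} = 1
g(7) = mex{0} = 1
g(8) = mex{0,1} = 2
g(9) = mex{1} = 0
So g(9) = 0.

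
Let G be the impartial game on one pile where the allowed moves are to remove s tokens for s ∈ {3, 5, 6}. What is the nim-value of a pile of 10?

0

Grundy values for subtraction set {3, 5, 6}:
k:     0  1  2  3  4  5  6  7  8  9 10
g(k):  0  0  0  1  1  1  2  2  2  0  0
So g(10) = 0.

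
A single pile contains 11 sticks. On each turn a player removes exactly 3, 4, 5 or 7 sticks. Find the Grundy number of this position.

0

Build the Grundy sequence with g(k) = mex{g(k−s) : s ∈ {3, 4, 5, 7}, s ≤ k}:
k:     0  1  2  3  4  5  6  7  8  9 10 11
g(k):  0  0  0  1  1  1  2  2  2  3  0  0
So g(11) = 0.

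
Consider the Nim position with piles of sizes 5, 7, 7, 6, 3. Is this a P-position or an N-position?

In binary:
  101  (5)
  111  (7)
  111  (7)
  110  (6)
  011  (3)
  ---
  000  (0)
The nim-sum is 0, so this is a P-position: the player to move is in a losing position under optimal play.

P-position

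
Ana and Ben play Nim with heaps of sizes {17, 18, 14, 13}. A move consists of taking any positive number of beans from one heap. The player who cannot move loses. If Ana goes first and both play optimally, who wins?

Nim-sum: 17 ⊕ 18 ⊕ 14 ⊕ 13 = 0.
The nim-sum is 0, so this is a P-position: the player to move is in a losing position under optimal play; Ana is about to move from it and so loses — Ben wins.

Ben wins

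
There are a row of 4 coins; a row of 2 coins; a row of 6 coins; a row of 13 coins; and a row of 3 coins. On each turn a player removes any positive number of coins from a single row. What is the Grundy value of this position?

14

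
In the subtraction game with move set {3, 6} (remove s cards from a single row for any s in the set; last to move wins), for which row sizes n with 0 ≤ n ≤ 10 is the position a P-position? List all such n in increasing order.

Grundy values for subtraction set {3, 6}:
k:     0  1  2  3  4  5  6  7  8  9 10
g(k):  0  0  0  1  1  1  2  2  2  0  0
The P-positions (g = 0) in 0..10 are 0, 1, 2, 9, 10.

0, 1, 2, 9, 10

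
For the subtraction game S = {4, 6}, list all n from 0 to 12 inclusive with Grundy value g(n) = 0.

0, 1, 2, 3, 10, 11, 12

Compute g(0), g(1), … for moves {4, 6}:
g(0) = mex{} = 0
g(1) = mex{} = 0
g(2) = mex{} = 0
g(3) = mex{} = 0
g(4) = mex{0} = 1
g(5) = mex{0} = 1
g(6) = mex{0} = 1
g(7) = mex{0} = 1
g(8) = mex{0,1} = 2
g(9) = mex{0,1} = 2
g(10) = mex{1} = 0
g(11) = mex{1} = 0
g(12) = mex{1,2} = 0
The P-positions (g = 0) in 0..12 are 0, 1, 2, 3, 10, 11, 12.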